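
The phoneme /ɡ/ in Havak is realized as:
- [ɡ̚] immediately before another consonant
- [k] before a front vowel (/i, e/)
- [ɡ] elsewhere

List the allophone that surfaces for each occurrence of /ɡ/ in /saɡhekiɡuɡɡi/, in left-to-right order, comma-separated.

Occurrence 1 (position 3): immediately before another consonant → [ɡ̚].
Occurrence 2 (position 8): no conditioning environment matches → elsewhere allophone [ɡ].
Occurrence 3 (position 10): immediately before another consonant → [ɡ̚].
Occurrence 4 (position 11): before a front vowel (/i, e/) → [k].

[ɡ̚], [ɡ], [ɡ̚], [k]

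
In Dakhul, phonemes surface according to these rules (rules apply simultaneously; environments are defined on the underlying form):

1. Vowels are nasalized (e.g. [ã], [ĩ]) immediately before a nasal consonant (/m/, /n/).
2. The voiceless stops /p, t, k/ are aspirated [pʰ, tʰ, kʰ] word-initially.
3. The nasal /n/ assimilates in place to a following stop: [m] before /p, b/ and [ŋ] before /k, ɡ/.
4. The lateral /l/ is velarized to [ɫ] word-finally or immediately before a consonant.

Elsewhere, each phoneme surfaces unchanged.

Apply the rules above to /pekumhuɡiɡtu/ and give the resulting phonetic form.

/p/ (word-initial) occurs word-initially → [pʰ] by rule 2.
/e/ (between /p/ and /k/): rule 1 targets it, but not before a nasal consonant → unchanged [e].
/k/ (between /e/ and /u/): rule 2 targets it, but not word-initially → unchanged [k].
/u/ meets the environment for rule 1 (before a nasal consonant) → [ũ].
/u/ (between /h/ and /ɡ/): rule 1 targets it, but not before a nasal consonant → unchanged [u].
/i/ (between /ɡ/ and /ɡ/) fails the environment for rule 1, so it stays [i].
/t/ (between /ɡ/ and /u/) is in the target of rule 2 but the environment (word-initially) is not met → [t].
/u/ — word-final; rule 1 does not apply here → [u].

[pʰekũmhuɡiɡtu]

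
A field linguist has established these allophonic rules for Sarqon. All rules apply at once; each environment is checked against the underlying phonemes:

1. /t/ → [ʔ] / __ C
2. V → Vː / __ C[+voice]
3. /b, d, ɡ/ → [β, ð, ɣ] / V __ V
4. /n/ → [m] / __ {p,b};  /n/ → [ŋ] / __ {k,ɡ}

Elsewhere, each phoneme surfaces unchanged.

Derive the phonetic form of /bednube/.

/b/ (word-initial) is in the target of rule 3 but the environment (between two vowels) is not met → [b].
/e/ (between /b/ and /d/) occurs before a voiced consonant → [eː] by rule 2.
/d/ (between /e/ and /n/) is in the target of rule 3 but the environment (between two vowels) is not met → [d].
/n/ (between /d/ and /u/) is in the target of rule 4 but the environment (before a labial or velar stop) is not met → [n].
/u/ meets the environment for rule 2 (before a voiced consonant) → [uː].
/b/ — between /u/ and /e/, between two vowels — surfaces as [β] (rule 3).
/e/ (word-final) is in the target of rule 2 but the environment (before a voiced consonant) is not met → [e].

[beːdnuːβe]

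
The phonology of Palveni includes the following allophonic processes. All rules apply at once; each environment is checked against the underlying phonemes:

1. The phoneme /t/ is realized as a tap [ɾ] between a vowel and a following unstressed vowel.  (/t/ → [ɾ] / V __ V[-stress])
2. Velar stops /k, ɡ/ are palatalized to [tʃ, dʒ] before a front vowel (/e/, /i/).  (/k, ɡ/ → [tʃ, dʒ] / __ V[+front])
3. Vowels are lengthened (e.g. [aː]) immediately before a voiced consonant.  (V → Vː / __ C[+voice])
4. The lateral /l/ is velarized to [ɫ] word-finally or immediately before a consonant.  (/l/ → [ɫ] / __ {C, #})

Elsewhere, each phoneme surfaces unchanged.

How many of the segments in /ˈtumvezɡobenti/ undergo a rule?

4

Segments that undergo a rule: /u/ → [uː] (rule 3); /e/ → [eː] (rule 3); /o/ → [oː] (rule 3); /e/ → [eː] (rule 3).
All other segments surface unchanged.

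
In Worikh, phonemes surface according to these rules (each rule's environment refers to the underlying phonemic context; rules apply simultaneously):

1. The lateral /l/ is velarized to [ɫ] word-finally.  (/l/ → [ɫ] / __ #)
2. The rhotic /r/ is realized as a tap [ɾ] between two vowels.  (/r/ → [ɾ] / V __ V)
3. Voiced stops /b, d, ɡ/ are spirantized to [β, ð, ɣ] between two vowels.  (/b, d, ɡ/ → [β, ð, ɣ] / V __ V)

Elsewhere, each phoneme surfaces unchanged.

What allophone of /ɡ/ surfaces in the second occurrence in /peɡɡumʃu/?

[ɡ]

/ɡ/ (between /ɡ/ and /u/) fails the environment for rule 3, so it stays [ɡ].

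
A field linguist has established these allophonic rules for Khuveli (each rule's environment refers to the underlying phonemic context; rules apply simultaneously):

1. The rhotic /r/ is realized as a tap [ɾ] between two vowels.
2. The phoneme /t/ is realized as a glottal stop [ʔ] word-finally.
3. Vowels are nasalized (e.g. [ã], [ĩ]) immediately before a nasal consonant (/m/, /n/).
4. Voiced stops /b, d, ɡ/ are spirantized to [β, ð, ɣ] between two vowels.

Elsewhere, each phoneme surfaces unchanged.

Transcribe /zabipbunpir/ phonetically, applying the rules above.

/a/ (between /z/ and /b/) is in the target of rule 3 but the environment (before a nasal consonant) is not met → [a].
/b/ — between /a/ and /i/, between two vowels — surfaces as [β] (rule 4).
/i/ (between /b/ and /p/): rule 3 targets it, but not before a nasal consonant → unchanged [i].
/b/ — between /p/ and /u/; rule 4 does not apply here → [b].
/u/ (between /b/ and /n/) occurs before a nasal consonant → [ũ] by rule 3.
/i/ (between /p/ and /r/) is in the target of rule 3 but the environment (before a nasal consonant) is not met → [i].
/r/ (word-final) fails the environment for rule 1, so it stays [r].

[zaβipbũnpir]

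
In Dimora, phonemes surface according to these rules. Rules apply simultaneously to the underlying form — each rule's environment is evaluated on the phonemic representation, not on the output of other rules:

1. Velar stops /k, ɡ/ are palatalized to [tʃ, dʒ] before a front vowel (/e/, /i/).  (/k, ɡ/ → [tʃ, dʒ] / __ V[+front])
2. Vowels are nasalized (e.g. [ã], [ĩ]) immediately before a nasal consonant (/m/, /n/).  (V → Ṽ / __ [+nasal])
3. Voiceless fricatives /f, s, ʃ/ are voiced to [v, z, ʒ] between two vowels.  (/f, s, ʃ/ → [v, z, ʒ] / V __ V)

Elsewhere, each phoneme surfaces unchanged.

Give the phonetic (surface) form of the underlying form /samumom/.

/s/ (word-initial): rule 3 targets it, but not between two vowels → unchanged [s].
/a/ (between /s/ and /m/) occurs before a nasal consonant → [ã] by rule 2.
/m/ stays [m].
Rule 2 applies to /u/ (between /m/ and /m/: before a nasal consonant) → [ũ].
/m/ — not in any rule's target class → [m].
Rule 2 applies to /o/ (between /m/ and /m/: before a nasal consonant) → [õ].
/m/ (word-final) is unaffected → [m].

[sãmũmõm]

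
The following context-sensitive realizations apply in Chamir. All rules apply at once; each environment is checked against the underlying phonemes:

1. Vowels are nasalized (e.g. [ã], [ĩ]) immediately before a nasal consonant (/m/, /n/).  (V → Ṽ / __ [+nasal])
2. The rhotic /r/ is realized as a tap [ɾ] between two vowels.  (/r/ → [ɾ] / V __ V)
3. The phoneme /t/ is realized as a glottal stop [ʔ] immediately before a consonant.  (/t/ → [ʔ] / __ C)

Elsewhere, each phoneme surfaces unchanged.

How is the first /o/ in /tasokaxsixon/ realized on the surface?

/o/ (between /s/ and /k/) is in the target of rule 1 but the environment (before a nasal consonant) is not met → [o].

[o]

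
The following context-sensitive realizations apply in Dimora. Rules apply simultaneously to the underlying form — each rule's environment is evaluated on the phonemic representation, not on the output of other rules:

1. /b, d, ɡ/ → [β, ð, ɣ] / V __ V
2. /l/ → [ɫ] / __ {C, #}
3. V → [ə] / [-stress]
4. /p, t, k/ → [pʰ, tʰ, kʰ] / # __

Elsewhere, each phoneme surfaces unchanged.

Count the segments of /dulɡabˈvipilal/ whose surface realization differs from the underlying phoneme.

Segments that undergo a rule: /u/ → [ə] (rule 3); /l/ → [ɫ] (rule 2); /a/ → [ə] (rule 3); /i/ → [ə] (rule 3); /a/ → [ə] (rule 3); /l/ → [ɫ] (rule 2).
All other segments surface unchanged.

6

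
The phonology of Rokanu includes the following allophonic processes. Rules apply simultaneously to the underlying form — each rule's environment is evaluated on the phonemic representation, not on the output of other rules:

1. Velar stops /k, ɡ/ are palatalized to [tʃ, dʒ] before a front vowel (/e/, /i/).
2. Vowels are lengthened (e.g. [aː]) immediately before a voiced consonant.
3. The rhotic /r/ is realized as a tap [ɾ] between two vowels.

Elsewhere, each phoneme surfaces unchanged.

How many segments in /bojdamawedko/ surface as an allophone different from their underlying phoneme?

Segments that undergo a rule: /o/ → [oː] (rule 2); /a/ → [aː] (rule 2); /a/ → [aː] (rule 2); /e/ → [eː] (rule 2).
All other segments surface unchanged.

4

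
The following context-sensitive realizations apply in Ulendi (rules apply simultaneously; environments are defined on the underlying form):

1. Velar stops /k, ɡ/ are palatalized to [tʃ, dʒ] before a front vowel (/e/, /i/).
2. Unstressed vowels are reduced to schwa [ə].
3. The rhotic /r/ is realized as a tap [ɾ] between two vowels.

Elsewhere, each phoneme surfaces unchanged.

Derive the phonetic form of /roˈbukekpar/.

[rəˈbutʃəkpər]

/r/ — word-initial; rule 3 does not apply here → [r].
/o/ (between /r/ and /b/) occurs in an unstressed syllable → [ə] by rule 2.
/b/ (between /o/ and /u/): no rule targets it → [b].
/u/ (between /b/ and /k/) is in the target of rule 2 but the environment (in an unstressed syllable) is not met → [u].
Rule 1 applies to /k/ (between /u/ and /e/: before a front vowel) → [tʃ].
/e/ meets the environment for rule 2 (in an unstressed syllable) → [ə].
/k/ — between /e/ and /p/; rule 1 does not apply here → [k].
/p/ — not in any rule's target class → [p].
/a/ (between /p/ and /r/) occurs in an unstressed syllable → [ə] by rule 2.
/r/ (word-final): rule 3 targets it, but not between two vowels → unchanged [r].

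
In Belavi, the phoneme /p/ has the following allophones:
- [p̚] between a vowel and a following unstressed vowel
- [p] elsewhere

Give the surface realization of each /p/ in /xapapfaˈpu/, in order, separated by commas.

Occurrence 1 (position 3): between a vowel and a following unstressed vowel → [p̚].
Occurrence 2 (position 5): no conditioning environment matches → elsewhere allophone [p].
Occurrence 3 (position 8): no conditioning environment matches → elsewhere allophone [p].

[p̚], [p], [p]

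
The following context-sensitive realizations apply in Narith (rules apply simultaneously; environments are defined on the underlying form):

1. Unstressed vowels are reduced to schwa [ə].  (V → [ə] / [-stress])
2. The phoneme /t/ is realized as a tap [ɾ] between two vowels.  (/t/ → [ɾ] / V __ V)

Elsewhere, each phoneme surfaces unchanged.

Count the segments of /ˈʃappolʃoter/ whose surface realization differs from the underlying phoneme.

Segments that undergo a rule: /o/ → [ə] (rule 1); /o/ → [ə] (rule 1); /t/ → [ɾ] (rule 2); /e/ → [ə] (rule 1).
All other segments surface unchanged.

4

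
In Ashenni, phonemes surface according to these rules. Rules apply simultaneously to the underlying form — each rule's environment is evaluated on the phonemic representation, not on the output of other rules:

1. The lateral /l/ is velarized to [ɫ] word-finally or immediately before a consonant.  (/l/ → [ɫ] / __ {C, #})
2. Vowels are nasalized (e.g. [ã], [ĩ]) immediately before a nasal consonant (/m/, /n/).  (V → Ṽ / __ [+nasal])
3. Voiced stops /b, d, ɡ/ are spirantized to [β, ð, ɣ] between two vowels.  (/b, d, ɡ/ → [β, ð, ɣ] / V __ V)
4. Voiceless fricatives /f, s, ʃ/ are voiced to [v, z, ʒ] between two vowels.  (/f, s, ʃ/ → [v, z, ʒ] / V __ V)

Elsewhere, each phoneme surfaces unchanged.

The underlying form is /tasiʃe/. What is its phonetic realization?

[taziʒe]

/t/ (word-initial) is unaffected → [t].
/a/ — between /t/ and /s/; rule 2 does not apply here → [a].
/s/ — between /a/ and /i/, between two vowels — surfaces as [z] (rule 4).
/i/ — between /s/ and /ʃ/; rule 2 does not apply here → [i].
/ʃ/ meets the environment for rule 4 (between two vowels) → [ʒ].
/e/ (word-final) fails the environment for rule 2, so it stays [e].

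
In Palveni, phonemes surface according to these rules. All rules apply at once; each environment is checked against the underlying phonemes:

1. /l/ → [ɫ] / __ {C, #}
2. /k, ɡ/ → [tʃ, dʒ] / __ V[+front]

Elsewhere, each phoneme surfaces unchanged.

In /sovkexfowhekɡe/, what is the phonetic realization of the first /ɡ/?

/ɡ/ (between /k/ and /e/) occurs before a front vowel → [dʒ] by rule 2.

[dʒ]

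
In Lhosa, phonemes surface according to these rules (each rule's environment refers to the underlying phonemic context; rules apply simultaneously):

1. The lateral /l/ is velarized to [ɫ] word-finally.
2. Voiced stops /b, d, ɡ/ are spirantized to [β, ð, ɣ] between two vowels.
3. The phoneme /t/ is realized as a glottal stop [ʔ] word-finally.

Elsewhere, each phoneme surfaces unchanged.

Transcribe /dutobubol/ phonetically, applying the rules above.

[dutoβuβoɫ]

/d/ (word-initial) fails the environment for rule 2, so it stays [d].
/t/ — between /u/ and /o/; rule 3 does not apply here → [t].
/b/ meets the environment for rule 2 (between two vowels) → [β].
/b/ meets the environment for rule 2 (between two vowels) → [β].
/l/ — word-final, word-finally — surfaces as [ɫ] (rule 1).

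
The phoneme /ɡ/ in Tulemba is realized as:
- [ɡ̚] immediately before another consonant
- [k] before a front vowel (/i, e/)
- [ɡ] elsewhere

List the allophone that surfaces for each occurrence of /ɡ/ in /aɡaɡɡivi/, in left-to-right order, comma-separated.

[ɡ], [ɡ̚], [k]

Occurrence 1 (position 2): no conditioning environment matches → elsewhere allophone [ɡ].
Occurrence 2 (position 4): immediately before another consonant → [ɡ̚].
Occurrence 3 (position 5): before a front vowel (/i, e/) → [k].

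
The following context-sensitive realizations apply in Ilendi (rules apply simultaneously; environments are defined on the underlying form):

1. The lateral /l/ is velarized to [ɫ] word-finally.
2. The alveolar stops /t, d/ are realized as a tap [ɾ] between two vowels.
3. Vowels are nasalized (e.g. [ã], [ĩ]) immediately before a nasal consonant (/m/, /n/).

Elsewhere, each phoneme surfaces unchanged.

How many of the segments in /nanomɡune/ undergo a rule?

Segments that undergo a rule: /a/ → [ã] (rule 3); /o/ → [õ] (rule 3); /u/ → [ũ] (rule 3).
All other segments surface unchanged.

3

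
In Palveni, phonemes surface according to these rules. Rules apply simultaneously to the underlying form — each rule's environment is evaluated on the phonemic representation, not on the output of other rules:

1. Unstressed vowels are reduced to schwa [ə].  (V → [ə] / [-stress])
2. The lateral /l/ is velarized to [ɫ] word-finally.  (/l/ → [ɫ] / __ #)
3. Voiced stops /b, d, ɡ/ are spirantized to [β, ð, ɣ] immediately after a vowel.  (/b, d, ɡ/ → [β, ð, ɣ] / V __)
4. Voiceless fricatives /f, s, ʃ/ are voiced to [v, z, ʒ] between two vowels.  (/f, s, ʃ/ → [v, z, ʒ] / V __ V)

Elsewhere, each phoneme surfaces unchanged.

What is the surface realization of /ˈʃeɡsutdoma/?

[ˈʃeɣsətdəmə]

/ʃ/ (word-initial) fails the environment for rule 4, so it stays [ʃ].
/e/ (between /ʃ/ and /ɡ/) fails the environment for rule 1, so it stays [e].
/ɡ/ — between /e/ and /s/, immediately after a vowel — surfaces as [ɣ] (rule 3).
/s/ — between /ɡ/ and /u/; rule 4 does not apply here → [s].
Rule 1 applies to /u/ (between /s/ and /t/: in an unstressed syllable) → [ə].
/t/ (between /u/ and /d/): no rule targets it → [t].
/d/ (between /t/ and /o/) fails the environment for rule 3, so it stays [d].
/o/ (between /d/ and /m/): in an unstressed syllable, so rule 1 applies → [ə].
/m/ — not in any rule's target class → [m].
/a/ meets the environment for rule 1 (in an unstressed syllable) → [ə].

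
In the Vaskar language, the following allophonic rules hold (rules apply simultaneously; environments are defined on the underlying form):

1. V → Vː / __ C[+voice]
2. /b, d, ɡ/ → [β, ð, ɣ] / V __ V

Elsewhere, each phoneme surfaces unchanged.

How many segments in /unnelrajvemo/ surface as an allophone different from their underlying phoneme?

Segments that undergo a rule: /u/ → [uː] (rule 1); /e/ → [eː] (rule 1); /a/ → [aː] (rule 1); /e/ → [eː] (rule 1).
All other segments surface unchanged.

4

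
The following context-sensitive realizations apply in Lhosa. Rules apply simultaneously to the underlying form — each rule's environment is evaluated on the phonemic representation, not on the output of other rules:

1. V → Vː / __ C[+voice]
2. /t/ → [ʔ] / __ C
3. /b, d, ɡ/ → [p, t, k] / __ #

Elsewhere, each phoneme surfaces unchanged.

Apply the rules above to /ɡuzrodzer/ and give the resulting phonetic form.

/ɡ/ (word-initial) fails the environment for rule 3, so it stays [ɡ].
/u/ (between /ɡ/ and /z/) occurs before a voiced consonant → [uː] by rule 1.
/z/ (between /u/ and /r/): no rule targets it → [z].
/r/ stays [r].
/o/ meets the environment for rule 1 (before a voiced consonant) → [oː].
/d/ (between /o/ and /z/) fails the environment for rule 3, so it stays [d].
/z/ — not in any rule's target class → [z].
/e/ meets the environment for rule 1 (before a voiced consonant) → [eː].
/r/ — not in any rule's target class → [r].

[ɡuːzroːdzeːr]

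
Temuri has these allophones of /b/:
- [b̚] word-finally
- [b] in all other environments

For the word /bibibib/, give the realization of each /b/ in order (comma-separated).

[b], [b], [b], [b̚]

Occurrence 1 (position 1): no conditioning environment matches → elsewhere allophone [b].
Occurrence 2 (position 3): no conditioning environment matches → elsewhere allophone [b].
Occurrence 3 (position 5): no conditioning environment matches → elsewhere allophone [b].
Occurrence 4 (position 7): word-finally → [b̚].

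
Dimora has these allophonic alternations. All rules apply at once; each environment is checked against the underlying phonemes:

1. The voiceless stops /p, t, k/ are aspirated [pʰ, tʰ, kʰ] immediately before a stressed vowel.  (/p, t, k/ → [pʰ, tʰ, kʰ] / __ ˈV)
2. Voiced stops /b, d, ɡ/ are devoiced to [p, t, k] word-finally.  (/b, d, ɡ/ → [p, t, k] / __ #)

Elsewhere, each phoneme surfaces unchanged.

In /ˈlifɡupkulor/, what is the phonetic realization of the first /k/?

[k]

/k/ — between /p/ and /u/; rule 1 does not apply here → [k].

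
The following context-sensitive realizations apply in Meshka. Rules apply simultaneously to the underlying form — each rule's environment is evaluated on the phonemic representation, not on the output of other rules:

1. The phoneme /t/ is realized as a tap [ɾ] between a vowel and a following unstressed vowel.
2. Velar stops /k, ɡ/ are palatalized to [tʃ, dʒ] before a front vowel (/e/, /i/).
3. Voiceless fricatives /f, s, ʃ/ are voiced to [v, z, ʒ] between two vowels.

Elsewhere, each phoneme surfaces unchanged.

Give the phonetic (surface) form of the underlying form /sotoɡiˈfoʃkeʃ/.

[soɾodʒiˈvoʃtʃeʃ]

/s/ (word-initial): rule 3 targets it, but not between two vowels → unchanged [s].
/o/ (between /s/ and /t/) is unaffected → [o].
/t/ (between /o/ and /o/): between a vowel and a following unstressed vowel, so rule 1 applies → [ɾ].
/o/ (between /t/ and /ɡ/): no rule targets it → [o].
/ɡ/ — between /o/ and /i/, before a front vowel — surfaces as [dʒ] (rule 2).
/i/ stays [i].
/f/ meets the environment for rule 3 (between two vowels) → [v].
/o/ (between /f/ and /ʃ/) is unaffected → [o].
/ʃ/ (between /o/ and /k/) fails the environment for rule 3, so it stays [ʃ].
/k/ (between /ʃ/ and /e/): before a front vowel, so rule 2 applies → [tʃ].
/e/ (between /k/ and /ʃ/): no rule targets it → [e].
/ʃ/ (word-final) is in the target of rule 3 but the environment (between two vowels) is not met → [ʃ].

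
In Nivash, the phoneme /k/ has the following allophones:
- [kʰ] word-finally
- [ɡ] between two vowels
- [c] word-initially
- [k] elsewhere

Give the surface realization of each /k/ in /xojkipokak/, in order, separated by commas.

Occurrence 1 (position 4): no conditioning environment matches → elsewhere allophone [k].
Occurrence 2 (position 8): between two vowels → [ɡ].
Occurrence 3 (position 10): word-finally → [kʰ].

[k], [ɡ], [kʰ]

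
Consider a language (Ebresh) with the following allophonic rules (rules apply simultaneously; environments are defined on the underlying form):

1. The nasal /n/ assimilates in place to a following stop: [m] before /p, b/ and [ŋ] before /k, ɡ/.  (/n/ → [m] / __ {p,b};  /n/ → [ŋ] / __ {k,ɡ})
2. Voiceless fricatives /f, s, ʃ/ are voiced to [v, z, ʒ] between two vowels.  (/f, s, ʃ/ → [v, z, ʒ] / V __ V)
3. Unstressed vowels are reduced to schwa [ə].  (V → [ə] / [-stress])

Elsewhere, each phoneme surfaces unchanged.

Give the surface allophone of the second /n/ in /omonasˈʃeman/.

/n/ (word-final) fails the environment for rule 1, so it stays [n].

[n]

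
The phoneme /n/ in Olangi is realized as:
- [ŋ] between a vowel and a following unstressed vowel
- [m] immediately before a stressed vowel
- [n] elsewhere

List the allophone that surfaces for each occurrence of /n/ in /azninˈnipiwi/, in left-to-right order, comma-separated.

Occurrence 1 (position 3): no conditioning environment matches → elsewhere allophone [n].
Occurrence 2 (position 5): no conditioning environment matches → elsewhere allophone [n].
Occurrence 3 (position 6): immediately before a stressed vowel → [m].

[n], [n], [m]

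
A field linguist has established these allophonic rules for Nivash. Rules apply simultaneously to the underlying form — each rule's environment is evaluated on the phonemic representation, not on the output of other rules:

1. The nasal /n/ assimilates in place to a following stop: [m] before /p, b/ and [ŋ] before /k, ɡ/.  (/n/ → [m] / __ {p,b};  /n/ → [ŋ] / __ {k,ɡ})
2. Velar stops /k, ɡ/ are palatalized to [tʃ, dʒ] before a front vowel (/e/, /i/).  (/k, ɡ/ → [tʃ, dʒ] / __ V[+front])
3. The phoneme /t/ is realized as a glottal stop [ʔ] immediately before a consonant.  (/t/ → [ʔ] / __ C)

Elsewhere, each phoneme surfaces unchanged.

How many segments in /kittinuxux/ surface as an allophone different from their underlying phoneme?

Segments that undergo a rule: /k/ → [tʃ] (rule 2); /t/ → [ʔ] (rule 3).
All other segments surface unchanged.

2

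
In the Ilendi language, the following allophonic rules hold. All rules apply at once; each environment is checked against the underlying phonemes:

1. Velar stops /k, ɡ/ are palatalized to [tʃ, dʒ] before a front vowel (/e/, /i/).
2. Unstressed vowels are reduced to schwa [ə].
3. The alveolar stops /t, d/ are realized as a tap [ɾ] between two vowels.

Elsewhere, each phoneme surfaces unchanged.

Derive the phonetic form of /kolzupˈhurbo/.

[kəlzəpˈhurbə]

/k/ (word-initial) fails the environment for rule 1, so it stays [k].
Rule 2 applies to /o/ (between /k/ and /l/: in an unstressed syllable) → [ə].
/l/ — not in any rule's target class → [l].
/z/ (between /l/ and /u/): no rule targets it → [z].
/u/ meets the environment for rule 2 (in an unstressed syllable) → [ə].
/p/ stays [p].
/h/ (between /p/ and /u/): no rule targets it → [h].
/u/ — between /h/ and /r/; rule 2 does not apply here → [u].
/r/ — not in any rule's target class → [r].
/b/ (between /r/ and /o/) is unaffected → [b].
/o/ (word-final): in an unstressed syllable, so rule 2 applies → [ə].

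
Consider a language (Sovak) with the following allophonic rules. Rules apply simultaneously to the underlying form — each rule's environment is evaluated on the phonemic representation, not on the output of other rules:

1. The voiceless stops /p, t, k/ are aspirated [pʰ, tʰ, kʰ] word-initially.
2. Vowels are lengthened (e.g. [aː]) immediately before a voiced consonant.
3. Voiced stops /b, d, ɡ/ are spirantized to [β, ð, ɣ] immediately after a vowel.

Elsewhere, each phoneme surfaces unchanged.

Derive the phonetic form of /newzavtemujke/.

[neːwzaːvteːmuːjke]

/n/ stays [n].
/e/ meets the environment for rule 2 (before a voiced consonant) → [eː].
/w/ (between /e/ and /z/): no rule targets it → [w].
/z/ stays [z].
/a/ (between /z/ and /v/): before a voiced consonant, so rule 2 applies → [aː].
/v/ stays [v].
/t/ (between /v/ and /e/) fails the environment for rule 1, so it stays [t].
/e/ — between /t/ and /m/, before a voiced consonant — surfaces as [eː] (rule 2).
/m/ — not in any rule's target class → [m].
/u/ — between /m/ and /j/, before a voiced consonant — surfaces as [uː] (rule 2).
/j/ (between /u/ and /k/) is unaffected → [j].
/k/ (between /j/ and /e/): rule 1 targets it, but not word-initially → unchanged [k].
/e/ (word-final): rule 2 targets it, but not before a voiced consonant → unchanged [e].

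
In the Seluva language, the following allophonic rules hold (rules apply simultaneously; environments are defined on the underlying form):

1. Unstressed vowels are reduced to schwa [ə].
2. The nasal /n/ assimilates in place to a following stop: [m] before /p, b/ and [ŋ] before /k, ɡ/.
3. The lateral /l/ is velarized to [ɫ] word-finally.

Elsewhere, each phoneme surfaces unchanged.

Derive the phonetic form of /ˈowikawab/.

/o/ (word-initial): rule 1 targets it, but not in an unstressed syllable → unchanged [o].
/w/ — not in any rule's target class → [w].
/i/ meets the environment for rule 1 (in an unstressed syllable) → [ə].
/k/ (between /i/ and /a/) is unaffected → [k].
/a/ — between /k/ and /w/, in an unstressed syllable — surfaces as [ə] (rule 1).
/w/ — not in any rule's target class → [w].
/a/ (between /w/ and /b/) occurs in an unstressed syllable → [ə] by rule 1.
/b/ — not in any rule's target class → [b].

[ˈowəkəwəb]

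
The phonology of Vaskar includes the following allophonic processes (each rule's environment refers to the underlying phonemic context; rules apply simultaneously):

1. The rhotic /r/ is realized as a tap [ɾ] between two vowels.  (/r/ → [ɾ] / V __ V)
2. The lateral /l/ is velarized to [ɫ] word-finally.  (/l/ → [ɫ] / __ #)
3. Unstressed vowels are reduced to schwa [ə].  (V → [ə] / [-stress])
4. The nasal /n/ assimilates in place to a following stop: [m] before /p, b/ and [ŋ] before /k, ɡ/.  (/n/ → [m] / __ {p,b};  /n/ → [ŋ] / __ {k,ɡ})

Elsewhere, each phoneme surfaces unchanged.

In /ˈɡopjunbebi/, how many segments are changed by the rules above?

Segments that undergo a rule: /u/ → [ə] (rule 3); /n/ → [m] (rule 4); /e/ → [ə] (rule 3); /i/ → [ə] (rule 3).
All other segments surface unchanged.

4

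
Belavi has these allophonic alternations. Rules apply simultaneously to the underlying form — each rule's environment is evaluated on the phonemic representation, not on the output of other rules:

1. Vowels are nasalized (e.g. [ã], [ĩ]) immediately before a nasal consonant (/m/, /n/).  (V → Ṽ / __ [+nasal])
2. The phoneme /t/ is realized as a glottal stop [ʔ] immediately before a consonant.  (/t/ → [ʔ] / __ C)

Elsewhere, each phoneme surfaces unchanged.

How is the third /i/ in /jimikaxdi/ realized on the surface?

/i/ (word-final) fails the environment for rule 1, so it stays [i].

[i]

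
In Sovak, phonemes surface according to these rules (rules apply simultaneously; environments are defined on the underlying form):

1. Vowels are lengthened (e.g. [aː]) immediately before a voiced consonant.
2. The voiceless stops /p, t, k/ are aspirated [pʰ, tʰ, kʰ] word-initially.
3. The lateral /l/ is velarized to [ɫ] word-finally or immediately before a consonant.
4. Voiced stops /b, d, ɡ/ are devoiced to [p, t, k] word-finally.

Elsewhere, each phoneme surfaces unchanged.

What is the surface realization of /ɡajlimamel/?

/ɡ/ — word-initial; rule 4 does not apply here → [ɡ].
/a/ (between /ɡ/ and /j/): before a voiced consonant, so rule 1 applies → [aː].
/j/ (between /a/ and /l/): no rule targets it → [j].
/l/ (between /j/ and /i/): rule 3 targets it, but not word-finally or immediately before a consonant → unchanged [l].
/i/ — between /l/ and /m/, before a voiced consonant — surfaces as [iː] (rule 1).
/m/ — not in any rule's target class → [m].
/a/ (between /m/ and /m/) occurs before a voiced consonant → [aː] by rule 1.
/m/ — not in any rule's target class → [m].
/e/ — between /m/ and /l/, before a voiced consonant — surfaces as [eː] (rule 1).
/l/ — word-final, word-finally or immediately before a consonant — surfaces as [ɫ] (rule 3).

[ɡaːjliːmaːmeːɫ]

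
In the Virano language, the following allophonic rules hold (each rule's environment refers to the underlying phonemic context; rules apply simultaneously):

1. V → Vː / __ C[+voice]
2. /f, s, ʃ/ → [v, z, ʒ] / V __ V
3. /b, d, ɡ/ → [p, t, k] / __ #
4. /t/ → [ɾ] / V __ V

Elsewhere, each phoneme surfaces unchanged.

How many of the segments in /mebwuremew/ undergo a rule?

Segments that undergo a rule: /e/ → [eː] (rule 1); /u/ → [uː] (rule 1); /e/ → [eː] (rule 1); /e/ → [eː] (rule 1).
All other segments surface unchanged.

4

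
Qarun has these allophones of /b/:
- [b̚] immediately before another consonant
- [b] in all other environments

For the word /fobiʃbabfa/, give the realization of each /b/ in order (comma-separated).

Occurrence 1 (position 3): no conditioning environment matches → elsewhere allophone [b].
Occurrence 2 (position 6): no conditioning environment matches → elsewhere allophone [b].
Occurrence 3 (position 8): immediately before another consonant → [b̚].

[b], [b], [b̚]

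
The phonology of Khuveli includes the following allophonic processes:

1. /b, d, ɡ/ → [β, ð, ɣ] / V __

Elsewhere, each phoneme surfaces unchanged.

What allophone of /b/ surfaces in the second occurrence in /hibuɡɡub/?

Rule 1 applies to /b/ (word-final: immediately after a vowel) → [β].

[β]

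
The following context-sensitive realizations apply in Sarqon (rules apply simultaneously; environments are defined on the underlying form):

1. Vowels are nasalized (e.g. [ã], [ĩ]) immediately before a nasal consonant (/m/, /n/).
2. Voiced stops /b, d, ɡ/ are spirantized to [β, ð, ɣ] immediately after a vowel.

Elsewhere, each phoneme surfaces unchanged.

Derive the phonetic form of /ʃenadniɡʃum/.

/ʃ/ — not in any rule's target class → [ʃ].
/e/ — between /ʃ/ and /n/, before a nasal consonant — surfaces as [ẽ] (rule 1).
/n/ (between /e/ and /a/): no rule targets it → [n].
/a/ — between /n/ and /d/; rule 1 does not apply here → [a].
/d/ — between /a/ and /n/, immediately after a vowel — surfaces as [ð] (rule 2).
/n/ (between /d/ and /i/) is unaffected → [n].
/i/ (between /n/ and /ɡ/) is in the target of rule 1 but the environment (before a nasal consonant) is not met → [i].
/ɡ/ (between /i/ and /ʃ/) occurs immediately after a vowel → [ɣ] by rule 2.
/ʃ/ — not in any rule's target class → [ʃ].
/u/ — between /ʃ/ and /m/, before a nasal consonant — surfaces as [ũ] (rule 1).
/m/ — not in any rule's target class → [m].

[ʃẽnaðniɣʃũm]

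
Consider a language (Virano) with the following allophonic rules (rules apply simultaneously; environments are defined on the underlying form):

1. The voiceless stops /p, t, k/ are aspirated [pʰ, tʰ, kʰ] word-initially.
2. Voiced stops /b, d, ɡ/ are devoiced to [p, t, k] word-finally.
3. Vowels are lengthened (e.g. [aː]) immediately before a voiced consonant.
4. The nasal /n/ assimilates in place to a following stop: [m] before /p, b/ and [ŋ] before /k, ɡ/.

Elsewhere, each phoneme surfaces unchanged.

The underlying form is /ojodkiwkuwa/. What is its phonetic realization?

[oːjoːdkiːwkuːwa]

/o/ (word-initial) occurs before a voiced consonant → [oː] by rule 3.
/j/ (between /o/ and /o/): no rule targets it → [j].
/o/ — between /j/ and /d/, before a voiced consonant — surfaces as [oː] (rule 3).
/d/ — between /o/ and /k/; rule 2 does not apply here → [d].
/k/ (between /d/ and /i/) is in the target of rule 1 but the environment (word-initially) is not met → [k].
Rule 3 applies to /i/ (between /k/ and /w/: before a voiced consonant) → [iː].
/w/ (between /i/ and /k/): no rule targets it → [w].
/k/ (between /w/ and /u/) fails the environment for rule 1, so it stays [k].
/u/ — between /k/ and /w/, before a voiced consonant — surfaces as [uː] (rule 3).
/w/ (between /u/ and /a/): no rule targets it → [w].
/a/ (word-final) is in the target of rule 3 but the environment (before a voiced consonant) is not met → [a].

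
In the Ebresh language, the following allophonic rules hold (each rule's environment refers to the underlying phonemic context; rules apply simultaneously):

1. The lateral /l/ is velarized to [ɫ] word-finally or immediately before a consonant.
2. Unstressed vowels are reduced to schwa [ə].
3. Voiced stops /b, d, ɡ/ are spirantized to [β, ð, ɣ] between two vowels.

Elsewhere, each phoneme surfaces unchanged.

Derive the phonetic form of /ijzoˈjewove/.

/i/ (word-initial): in an unstressed syllable, so rule 2 applies → [ə].
/o/ (between /z/ and /j/) occurs in an unstressed syllable → [ə] by rule 2.
/e/ (between /j/ and /w/) fails the environment for rule 2, so it stays [e].
Rule 2 applies to /o/ (between /w/ and /v/: in an unstressed syllable) → [ə].
/e/ — word-final, in an unstressed syllable — surfaces as [ə] (rule 2).

[əjzəˈjewəvə]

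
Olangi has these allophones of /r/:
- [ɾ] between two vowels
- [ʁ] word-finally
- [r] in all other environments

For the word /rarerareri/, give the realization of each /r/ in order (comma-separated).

[r], [ɾ], [ɾ], [ɾ], [ɾ]

Occurrence 1 (position 1): no conditioning environment matches → elsewhere allophone [r].
Occurrence 2 (position 3): between two vowels → [ɾ].
Occurrence 3 (position 5): between two vowels → [ɾ].
Occurrence 4 (position 7): between two vowels → [ɾ].
Occurrence 5 (position 9): between two vowels → [ɾ].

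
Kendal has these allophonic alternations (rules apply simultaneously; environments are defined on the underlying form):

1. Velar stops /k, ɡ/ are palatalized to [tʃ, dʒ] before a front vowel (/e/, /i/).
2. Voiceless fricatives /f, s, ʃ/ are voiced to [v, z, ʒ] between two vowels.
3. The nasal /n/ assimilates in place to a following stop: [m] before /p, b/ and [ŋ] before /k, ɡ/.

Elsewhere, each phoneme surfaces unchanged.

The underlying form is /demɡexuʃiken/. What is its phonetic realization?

/d/ (word-initial) is unaffected → [d].
/e/ — not in any rule's target class → [e].
/m/ (between /e/ and /ɡ/) is unaffected → [m].
Rule 1 applies to /ɡ/ (between /m/ and /e/: before a front vowel) → [dʒ].
/e/ stays [e].
/x/ (between /e/ and /u/) is unaffected → [x].
/u/ stays [u].
/ʃ/ (between /u/ and /i/) occurs between two vowels → [ʒ] by rule 2.
/i/ (between /ʃ/ and /k/) is unaffected → [i].
/k/ meets the environment for rule 1 (before a front vowel) → [tʃ].
/e/ (between /k/ and /n/) is unaffected → [e].
/n/ (word-final) is in the target of rule 3 but the environment (before a labial or velar stop) is not met → [n].

[demdʒexuʒitʃen]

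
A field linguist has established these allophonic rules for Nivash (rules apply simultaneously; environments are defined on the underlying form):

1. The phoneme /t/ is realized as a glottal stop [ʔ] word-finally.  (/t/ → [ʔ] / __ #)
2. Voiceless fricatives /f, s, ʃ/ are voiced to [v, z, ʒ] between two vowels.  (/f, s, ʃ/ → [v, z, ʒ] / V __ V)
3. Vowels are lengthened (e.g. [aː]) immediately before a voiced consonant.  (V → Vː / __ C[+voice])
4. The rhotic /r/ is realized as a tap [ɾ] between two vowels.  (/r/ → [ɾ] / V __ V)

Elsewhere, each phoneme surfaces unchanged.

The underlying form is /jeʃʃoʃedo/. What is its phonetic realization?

/j/ (word-initial) is unaffected → [j].
/e/ (between /j/ and /ʃ/) is in the target of rule 3 but the environment (before a voiced consonant) is not met → [e].
/ʃ/ (between /e/ and /ʃ/) fails the environment for rule 2, so it stays [ʃ].
/ʃ/ (between /ʃ/ and /o/): rule 2 targets it, but not between two vowels → unchanged [ʃ].
/o/ (between /ʃ/ and /ʃ/) fails the environment for rule 3, so it stays [o].
/ʃ/ meets the environment for rule 2 (between two vowels) → [ʒ].
/e/ (between /ʃ/ and /d/): before a voiced consonant, so rule 3 applies → [eː].
/d/ (between /e/ and /o/): no rule targets it → [d].
/o/ — word-final; rule 3 does not apply here → [o].

[jeʃʃoʒeːdo]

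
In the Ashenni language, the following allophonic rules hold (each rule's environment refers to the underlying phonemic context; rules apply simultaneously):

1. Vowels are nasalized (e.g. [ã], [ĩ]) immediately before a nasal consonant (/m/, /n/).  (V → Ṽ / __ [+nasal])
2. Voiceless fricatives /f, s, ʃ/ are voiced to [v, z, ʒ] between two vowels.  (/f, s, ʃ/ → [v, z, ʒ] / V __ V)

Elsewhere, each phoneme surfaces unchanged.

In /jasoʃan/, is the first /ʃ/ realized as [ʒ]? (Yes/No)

Yes

/ʃ/ (between /o/ and /a/) occurs between two vowels → [ʒ] by rule 2.
The actual realization is [ʒ], which matches [ʒ].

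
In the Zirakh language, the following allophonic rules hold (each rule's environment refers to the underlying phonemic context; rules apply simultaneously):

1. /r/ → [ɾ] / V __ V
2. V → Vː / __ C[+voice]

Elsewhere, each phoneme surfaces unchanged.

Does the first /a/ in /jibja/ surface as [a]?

/a/ — word-final; rule 2 does not apply here → [a].
The actual realization is [a], which matches [a].

Yes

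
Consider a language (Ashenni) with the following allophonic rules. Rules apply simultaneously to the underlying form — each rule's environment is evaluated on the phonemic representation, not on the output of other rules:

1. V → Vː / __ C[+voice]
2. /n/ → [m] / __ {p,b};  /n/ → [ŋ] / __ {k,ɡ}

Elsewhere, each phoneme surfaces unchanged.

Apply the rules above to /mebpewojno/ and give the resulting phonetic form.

/m/ — not in any rule's target class → [m].
/e/ (between /m/ and /b/): before a voiced consonant, so rule 1 applies → [eː].
/b/ (between /e/ and /p/): no rule targets it → [b].
/p/ (between /b/ and /e/) is unaffected → [p].
/e/ — between /p/ and /w/, before a voiced consonant — surfaces as [eː] (rule 1).
/w/ (between /e/ and /o/) is unaffected → [w].
/o/ (between /w/ and /j/): before a voiced consonant, so rule 1 applies → [oː].
/j/ — not in any rule's target class → [j].
/n/ — between /j/ and /o/; rule 2 does not apply here → [n].
/o/ — word-final; rule 1 does not apply here → [o].

[meːbpeːwoːjno]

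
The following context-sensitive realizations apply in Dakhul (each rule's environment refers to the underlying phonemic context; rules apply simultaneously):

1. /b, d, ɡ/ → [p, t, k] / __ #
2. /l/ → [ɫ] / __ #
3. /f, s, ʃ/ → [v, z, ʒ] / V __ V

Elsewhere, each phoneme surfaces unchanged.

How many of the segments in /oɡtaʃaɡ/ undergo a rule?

Segments that undergo a rule: /ʃ/ → [ʒ] (rule 3); /ɡ/ → [k] (rule 1).
All other segments surface unchanged.

2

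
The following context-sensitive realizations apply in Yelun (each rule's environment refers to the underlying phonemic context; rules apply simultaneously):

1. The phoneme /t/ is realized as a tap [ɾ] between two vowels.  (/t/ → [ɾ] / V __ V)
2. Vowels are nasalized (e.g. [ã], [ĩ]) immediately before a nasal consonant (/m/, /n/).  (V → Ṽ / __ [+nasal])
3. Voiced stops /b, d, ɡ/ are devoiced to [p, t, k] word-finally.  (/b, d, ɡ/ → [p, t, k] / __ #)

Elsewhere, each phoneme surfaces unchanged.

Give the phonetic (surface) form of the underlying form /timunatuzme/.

/t/ — word-initial; rule 1 does not apply here → [t].
/i/ (between /t/ and /m/): before a nasal consonant, so rule 2 applies → [ĩ].
/m/ (between /i/ and /u/): no rule targets it → [m].
/u/ (between /m/ and /n/) occurs before a nasal consonant → [ũ] by rule 2.
/n/ stays [n].
/a/ (between /n/ and /t/) is in the target of rule 2 but the environment (before a nasal consonant) is not met → [a].
/t/ (between /a/ and /u/) occurs between two vowels → [ɾ] by rule 1.
/u/ (between /t/ and /z/): rule 2 targets it, but not before a nasal consonant → unchanged [u].
/z/ — not in any rule's target class → [z].
/m/ (between /z/ and /e/) is unaffected → [m].
/e/ (word-final) is in the target of rule 2 but the environment (before a nasal consonant) is not met → [e].

[tĩmũnaɾuzme]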